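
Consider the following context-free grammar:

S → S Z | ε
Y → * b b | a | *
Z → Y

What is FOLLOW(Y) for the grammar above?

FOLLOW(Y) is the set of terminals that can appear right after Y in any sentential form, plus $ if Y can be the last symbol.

We compute FOLLOW(Y) using the standard algorithm.
FOLLOW(S) starts with {$}.
FIRST(S) = {*, a, ε}
FIRST(Y) = {*, a}
FIRST(Z) = {*, a}
FOLLOW(S) = {$, *, a}
FOLLOW(Y) = {$, *, a}
FOLLOW(Z) = {$, *, a}
Therefore, FOLLOW(Y) = {$, *, a}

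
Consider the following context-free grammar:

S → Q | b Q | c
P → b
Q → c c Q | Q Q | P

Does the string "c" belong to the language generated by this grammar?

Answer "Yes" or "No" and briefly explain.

Yes - a valid derivation exists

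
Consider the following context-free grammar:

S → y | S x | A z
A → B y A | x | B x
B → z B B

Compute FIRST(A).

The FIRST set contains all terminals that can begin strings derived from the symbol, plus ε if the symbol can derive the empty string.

We compute FIRST(A) using the standard algorithm.
FIRST(A) = {x, z}
FIRST(B) = {z}
FIRST(S) = {x, y, z}
Therefore, FIRST(A) = {x, z}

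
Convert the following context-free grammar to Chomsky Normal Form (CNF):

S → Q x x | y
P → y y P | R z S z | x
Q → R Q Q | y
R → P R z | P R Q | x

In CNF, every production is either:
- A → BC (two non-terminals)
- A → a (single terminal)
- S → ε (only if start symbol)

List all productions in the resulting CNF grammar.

TX → x; S → y; TY → y; TZ → z; P → x; Q → y; R → x; S → Q X0; X0 → TX TX; P → TY X1; X1 → TY P; P → R X2; X2 → TZ X3; X3 → S TZ; Q → R X4; X4 → Q Q; R → P X5; X5 → R TZ; R → P X6; X6 → R Q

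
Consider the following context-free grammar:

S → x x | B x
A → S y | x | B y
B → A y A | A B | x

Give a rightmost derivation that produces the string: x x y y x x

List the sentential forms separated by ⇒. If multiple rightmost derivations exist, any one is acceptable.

S ⇒ B x ⇒ A y A x ⇒ A y x x ⇒ S y y x x ⇒ x x y y x x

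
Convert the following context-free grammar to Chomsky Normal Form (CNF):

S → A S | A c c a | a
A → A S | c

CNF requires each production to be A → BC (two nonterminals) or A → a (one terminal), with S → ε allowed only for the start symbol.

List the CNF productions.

TC → c; TA → a; S → a; A → c; S → A S; S → A X0; X0 → TC X1; X1 → TC TA; A → A S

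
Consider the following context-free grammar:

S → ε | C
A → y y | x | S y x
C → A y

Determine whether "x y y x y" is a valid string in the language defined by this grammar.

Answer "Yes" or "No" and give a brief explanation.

Yes - a valid derivation exists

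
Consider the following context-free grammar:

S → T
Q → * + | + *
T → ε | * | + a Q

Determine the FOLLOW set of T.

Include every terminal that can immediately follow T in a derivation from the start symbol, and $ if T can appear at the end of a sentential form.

We compute FOLLOW(T) using the standard algorithm.
FOLLOW(S) starts with {$}.
FIRST(Q) = {*, +}
FIRST(S) = {*, +, ε}
FIRST(T) = {*, +, ε}
FOLLOW(Q) = {$}
FOLLOW(S) = {$}
FOLLOW(T) = {$}
Therefore, FOLLOW(T) = {$}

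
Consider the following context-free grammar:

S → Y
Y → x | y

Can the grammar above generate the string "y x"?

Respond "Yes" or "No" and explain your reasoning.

No - no valid derivation exists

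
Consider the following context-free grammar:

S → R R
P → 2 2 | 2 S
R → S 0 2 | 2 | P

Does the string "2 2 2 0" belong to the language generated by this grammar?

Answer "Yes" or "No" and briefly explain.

No - no valid derivation exists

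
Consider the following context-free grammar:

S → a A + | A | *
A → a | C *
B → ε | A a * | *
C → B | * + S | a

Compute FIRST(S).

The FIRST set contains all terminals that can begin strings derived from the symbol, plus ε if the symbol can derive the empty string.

We compute FIRST(S) using the standard algorithm.
FIRST(A) = {*, a}
FIRST(B) = {*, a, ε}
FIRST(C) = {*, a, ε}
FIRST(S) = {*, a}
Therefore, FIRST(S) = {*, a}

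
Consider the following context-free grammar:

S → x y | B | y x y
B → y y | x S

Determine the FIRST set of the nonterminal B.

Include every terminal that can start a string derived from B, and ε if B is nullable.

We compute FIRST(B) using the standard algorithm.
FIRST(B) = {x, y}
FIRST(S) = {x, y}
Therefore, FIRST(B) = {x, y}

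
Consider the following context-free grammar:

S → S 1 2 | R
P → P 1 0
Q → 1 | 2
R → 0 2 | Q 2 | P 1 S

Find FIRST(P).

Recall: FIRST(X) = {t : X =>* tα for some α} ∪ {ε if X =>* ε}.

We compute FIRST(P) using the standard algorithm.
FIRST(P) = {}
FIRST(Q) = {1, 2}
FIRST(R) = {0, 1, 2}
FIRST(S) = {0, 1, 2}
Therefore, FIRST(P) = {}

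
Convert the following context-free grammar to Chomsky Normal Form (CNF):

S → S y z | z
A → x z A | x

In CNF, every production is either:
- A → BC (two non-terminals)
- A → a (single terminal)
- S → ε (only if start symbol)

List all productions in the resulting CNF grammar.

TY → y; TZ → z; S → z; TX → x; A → x; S → S X0; X0 → TY TZ; A → TX X1; X1 → TZ A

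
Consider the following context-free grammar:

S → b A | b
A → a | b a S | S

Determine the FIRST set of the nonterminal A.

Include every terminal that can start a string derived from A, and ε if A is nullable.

We compute FIRST(A) using the standard algorithm.
FIRST(A) = {a, b}
FIRST(S) = {b}
Therefore, FIRST(A) = {a, b}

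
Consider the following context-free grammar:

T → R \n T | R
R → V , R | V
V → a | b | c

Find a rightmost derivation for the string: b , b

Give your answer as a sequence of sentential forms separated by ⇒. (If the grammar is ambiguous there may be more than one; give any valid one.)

T ⇒ R ⇒ V , R ⇒ V , V ⇒ V , b ⇒ b , b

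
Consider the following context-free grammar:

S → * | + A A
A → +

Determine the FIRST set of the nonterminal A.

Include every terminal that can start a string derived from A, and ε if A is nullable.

We compute FIRST(A) using the standard algorithm.
FIRST(A) = {+}
FIRST(S) = {*, +}
Therefore, FIRST(A) = {+}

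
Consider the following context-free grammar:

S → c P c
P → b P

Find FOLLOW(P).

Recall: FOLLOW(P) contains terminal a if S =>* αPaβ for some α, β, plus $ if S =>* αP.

We compute FOLLOW(P) using the standard algorithm.
FOLLOW(S) starts with {$}.
FIRST(P) = {b}
FIRST(S) = {c}
FOLLOW(P) = {c}
FOLLOW(S) = {$}
Therefore, FOLLOW(P) = {c}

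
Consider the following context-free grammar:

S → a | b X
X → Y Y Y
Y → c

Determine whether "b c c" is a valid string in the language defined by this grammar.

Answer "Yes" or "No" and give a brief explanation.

No - no valid derivation exists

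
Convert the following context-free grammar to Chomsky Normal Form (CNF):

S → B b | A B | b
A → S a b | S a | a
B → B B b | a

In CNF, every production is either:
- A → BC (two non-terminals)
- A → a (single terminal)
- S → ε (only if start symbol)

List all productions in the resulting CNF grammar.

TB → b; S → b; TA → a; A → a; B → a; S → B TB; S → A B; A → S X0; X0 → TA TB; A → S TA; B → B X1; X1 → B TB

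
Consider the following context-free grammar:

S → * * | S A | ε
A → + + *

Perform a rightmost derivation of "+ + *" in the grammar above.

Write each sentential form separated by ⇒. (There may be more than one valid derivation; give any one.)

S ⇒ S A ⇒ S + + * ⇒ + + *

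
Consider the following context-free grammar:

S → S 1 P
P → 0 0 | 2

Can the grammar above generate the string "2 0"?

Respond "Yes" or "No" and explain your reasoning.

No - no valid derivation exists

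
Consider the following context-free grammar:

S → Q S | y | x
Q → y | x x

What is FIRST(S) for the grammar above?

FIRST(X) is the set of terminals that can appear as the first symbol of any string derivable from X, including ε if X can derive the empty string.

We compute FIRST(S) using the standard algorithm.
FIRST(Q) = {x, y}
FIRST(S) = {x, y}
Therefore, FIRST(S) = {x, y}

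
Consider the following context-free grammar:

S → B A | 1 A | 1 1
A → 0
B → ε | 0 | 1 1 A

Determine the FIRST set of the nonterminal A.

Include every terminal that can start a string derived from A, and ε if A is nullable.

We compute FIRST(A) using the standard algorithm.
FIRST(A) = {0}
FIRST(B) = {0, 1, ε}
FIRST(S) = {0, 1}
Therefore, FIRST(A) = {0}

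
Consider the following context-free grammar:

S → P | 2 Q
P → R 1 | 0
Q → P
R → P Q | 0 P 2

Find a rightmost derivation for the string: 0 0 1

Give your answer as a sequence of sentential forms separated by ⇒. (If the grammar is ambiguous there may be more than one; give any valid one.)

S ⇒ P ⇒ R 1 ⇒ P Q 1 ⇒ P P 1 ⇒ P 0 1 ⇒ 0 0 1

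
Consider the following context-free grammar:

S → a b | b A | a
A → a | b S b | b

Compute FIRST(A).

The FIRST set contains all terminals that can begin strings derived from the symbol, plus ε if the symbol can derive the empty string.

We compute FIRST(A) using the standard algorithm.
FIRST(A) = {a, b}
FIRST(S) = {a, b}
Therefore, FIRST(A) = {a, b}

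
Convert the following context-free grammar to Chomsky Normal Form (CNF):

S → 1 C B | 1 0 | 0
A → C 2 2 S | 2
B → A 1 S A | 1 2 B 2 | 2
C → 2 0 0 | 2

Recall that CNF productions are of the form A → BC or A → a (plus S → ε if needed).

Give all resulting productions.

T1 → 1; T0 → 0; S → 0; T2 → 2; A → 2; B → 2; C → 2; S → T1 X0; X0 → C B; S → T1 T0; A → C X1; X1 → T2 X2; X2 → T2 S; B → A X3; X3 → T1 X4; X4 → S A; B → T1 X5; X5 → T2 X6; X6 → B T2; C → T2 X7; X7 → T0 T0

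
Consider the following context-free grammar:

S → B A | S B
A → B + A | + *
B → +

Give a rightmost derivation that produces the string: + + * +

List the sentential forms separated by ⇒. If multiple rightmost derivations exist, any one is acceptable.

S ⇒ S B ⇒ S + ⇒ B A + ⇒ B + * + ⇒ + + * +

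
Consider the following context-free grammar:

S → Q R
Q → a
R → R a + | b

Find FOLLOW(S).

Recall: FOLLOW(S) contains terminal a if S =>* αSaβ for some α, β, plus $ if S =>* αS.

We compute FOLLOW(S) using the standard algorithm.
FOLLOW(S) starts with {$}.
FIRST(Q) = {a}
FIRST(R) = {b}
FIRST(S) = {a}
FOLLOW(Q) = {b}
FOLLOW(R) = {$, a}
FOLLOW(S) = {$}
Therefore, FOLLOW(S) = {$}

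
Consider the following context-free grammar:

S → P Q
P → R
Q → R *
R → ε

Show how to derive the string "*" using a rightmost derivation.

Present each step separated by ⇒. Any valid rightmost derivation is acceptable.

S ⇒ P Q ⇒ P R * ⇒ P * ⇒ R * ⇒ *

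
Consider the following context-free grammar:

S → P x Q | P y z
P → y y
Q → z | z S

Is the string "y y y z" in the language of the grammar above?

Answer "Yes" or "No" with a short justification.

Yes - a valid derivation exists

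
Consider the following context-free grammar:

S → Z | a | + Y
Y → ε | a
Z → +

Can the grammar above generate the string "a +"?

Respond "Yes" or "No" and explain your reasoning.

No - no valid derivation exists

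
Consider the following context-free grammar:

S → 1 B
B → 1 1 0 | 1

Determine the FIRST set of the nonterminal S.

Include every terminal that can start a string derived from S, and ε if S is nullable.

We compute FIRST(S) using the standard algorithm.
FIRST(B) = {1}
FIRST(S) = {1}
Therefore, FIRST(S) = {1}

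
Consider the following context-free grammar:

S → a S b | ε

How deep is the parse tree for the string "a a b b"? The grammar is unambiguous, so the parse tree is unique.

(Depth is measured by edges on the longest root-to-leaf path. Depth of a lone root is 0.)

3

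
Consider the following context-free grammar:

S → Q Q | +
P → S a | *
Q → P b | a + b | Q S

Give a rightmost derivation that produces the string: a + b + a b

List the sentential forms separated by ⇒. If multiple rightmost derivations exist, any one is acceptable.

S ⇒ Q Q ⇒ Q P b ⇒ Q S a b ⇒ Q + a b ⇒ a + b + a b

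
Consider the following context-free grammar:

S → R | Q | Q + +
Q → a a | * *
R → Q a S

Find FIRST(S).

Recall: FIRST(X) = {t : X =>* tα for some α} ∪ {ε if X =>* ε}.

We compute FIRST(S) using the standard algorithm.
FIRST(Q) = {*, a}
FIRST(R) = {*, a}
FIRST(S) = {*, a}
Therefore, FIRST(S) = {*, a}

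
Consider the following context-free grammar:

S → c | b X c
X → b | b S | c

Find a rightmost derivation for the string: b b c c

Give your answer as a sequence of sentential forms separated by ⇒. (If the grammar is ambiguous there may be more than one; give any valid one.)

S ⇒ b X c ⇒ b b S c ⇒ b b c c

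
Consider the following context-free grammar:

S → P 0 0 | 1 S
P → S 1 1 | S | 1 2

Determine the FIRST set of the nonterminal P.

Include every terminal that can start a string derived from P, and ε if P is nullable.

We compute FIRST(P) using the standard algorithm.
FIRST(P) = {1}
FIRST(S) = {1}
Therefore, FIRST(P) = {1}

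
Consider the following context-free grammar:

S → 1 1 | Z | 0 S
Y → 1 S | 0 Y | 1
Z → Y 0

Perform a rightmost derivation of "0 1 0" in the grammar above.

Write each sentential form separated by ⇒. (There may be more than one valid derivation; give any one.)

S ⇒ Z ⇒ Y 0 ⇒ 0 Y 0 ⇒ 0 1 0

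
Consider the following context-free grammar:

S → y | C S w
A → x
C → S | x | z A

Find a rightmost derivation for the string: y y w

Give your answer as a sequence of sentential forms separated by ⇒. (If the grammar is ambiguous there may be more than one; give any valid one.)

S ⇒ C S w ⇒ C y w ⇒ S y w ⇒ y y w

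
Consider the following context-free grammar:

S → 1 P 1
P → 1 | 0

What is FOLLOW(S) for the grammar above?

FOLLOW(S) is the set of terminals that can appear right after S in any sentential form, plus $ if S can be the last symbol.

We compute FOLLOW(S) using the standard algorithm.
FOLLOW(S) starts with {$}.
FIRST(P) = {0, 1}
FIRST(S) = {1}
FOLLOW(P) = {1}
FOLLOW(S) = {$}
Therefore, FOLLOW(S) = {$}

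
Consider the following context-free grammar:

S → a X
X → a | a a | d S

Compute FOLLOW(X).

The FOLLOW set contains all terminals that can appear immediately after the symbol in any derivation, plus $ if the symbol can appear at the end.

We compute FOLLOW(X) using the standard algorithm.
FOLLOW(S) starts with {$}.
FIRST(S) = {a}
FIRST(X) = {a, d}
FOLLOW(S) = {$}
FOLLOW(X) = {$}
Therefore, FOLLOW(X) = {$}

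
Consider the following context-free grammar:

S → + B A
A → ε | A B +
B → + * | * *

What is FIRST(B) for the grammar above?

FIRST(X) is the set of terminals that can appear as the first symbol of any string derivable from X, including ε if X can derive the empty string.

We compute FIRST(B) using the standard algorithm.
FIRST(A) = {*, +, ε}
FIRST(B) = {*, +}
FIRST(S) = {+}
Therefore, FIRST(B) = {*, +}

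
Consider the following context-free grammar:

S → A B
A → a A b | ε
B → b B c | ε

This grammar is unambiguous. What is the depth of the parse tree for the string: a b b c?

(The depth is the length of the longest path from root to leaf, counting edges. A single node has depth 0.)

3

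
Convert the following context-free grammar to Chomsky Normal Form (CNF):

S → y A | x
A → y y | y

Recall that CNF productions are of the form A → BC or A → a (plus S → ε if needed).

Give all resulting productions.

TY → y; S → x; A → y; S → TY A; A → TY TY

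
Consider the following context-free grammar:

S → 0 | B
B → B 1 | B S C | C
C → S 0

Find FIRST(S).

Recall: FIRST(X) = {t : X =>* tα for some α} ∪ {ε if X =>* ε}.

We compute FIRST(S) using the standard algorithm.
FIRST(B) = {0}
FIRST(C) = {0}
FIRST(S) = {0}
Therefore, FIRST(S) = {0}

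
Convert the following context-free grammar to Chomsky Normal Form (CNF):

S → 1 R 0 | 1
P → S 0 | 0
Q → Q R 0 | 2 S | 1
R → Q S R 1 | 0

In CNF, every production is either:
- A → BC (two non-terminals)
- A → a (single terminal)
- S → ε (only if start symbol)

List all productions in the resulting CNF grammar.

T1 → 1; T0 → 0; S → 1; P → 0; T2 → 2; Q → 1; R → 0; S → T1 X0; X0 → R T0; P → S T0; Q → Q X1; X1 → R T0; Q → T2 S; R → Q X2; X2 → S X3; X3 → R T1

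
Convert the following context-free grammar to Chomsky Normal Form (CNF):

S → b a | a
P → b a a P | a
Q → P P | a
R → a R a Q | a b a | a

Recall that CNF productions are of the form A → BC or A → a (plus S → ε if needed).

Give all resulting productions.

TB → b; TA → a; S → a; P → a; Q → a; R → a; S → TB TA; P → TB X0; X0 → TA X1; X1 → TA P; Q → P P; R → TA X2; X2 → R X3; X3 → TA Q; R → TA X4; X4 → TB TA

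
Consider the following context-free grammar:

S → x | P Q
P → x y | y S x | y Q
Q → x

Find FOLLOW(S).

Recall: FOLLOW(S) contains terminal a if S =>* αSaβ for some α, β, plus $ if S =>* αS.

We compute FOLLOW(S) using the standard algorithm.
FOLLOW(S) starts with {$}.
FIRST(P) = {x, y}
FIRST(Q) = {x}
FIRST(S) = {x, y}
FOLLOW(P) = {x}
FOLLOW(Q) = {$, x}
FOLLOW(S) = {$, x}
Therefore, FOLLOW(S) = {$, x}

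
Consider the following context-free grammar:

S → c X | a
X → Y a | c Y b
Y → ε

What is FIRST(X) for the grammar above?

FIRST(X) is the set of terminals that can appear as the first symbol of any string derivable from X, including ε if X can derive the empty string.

We compute FIRST(X) using the standard algorithm.
FIRST(S) = {a, c}
FIRST(X) = {a, c}
FIRST(Y) = {ε}
Therefore, FIRST(X) = {a, c}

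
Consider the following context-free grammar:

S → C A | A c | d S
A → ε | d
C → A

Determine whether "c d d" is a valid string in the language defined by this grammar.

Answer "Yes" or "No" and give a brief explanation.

No - no valid derivation exists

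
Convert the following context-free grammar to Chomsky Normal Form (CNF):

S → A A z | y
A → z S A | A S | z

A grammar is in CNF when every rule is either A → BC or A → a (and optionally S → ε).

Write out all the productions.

TZ → z; S → y; A → z; S → A X0; X0 → A TZ; A → TZ X1; X1 → S A; A → A S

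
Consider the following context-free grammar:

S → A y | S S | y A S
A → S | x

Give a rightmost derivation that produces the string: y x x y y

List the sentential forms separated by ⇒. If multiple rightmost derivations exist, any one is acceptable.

S ⇒ A y ⇒ S y ⇒ y A S y ⇒ y A A y y ⇒ y A x y y ⇒ y x x y y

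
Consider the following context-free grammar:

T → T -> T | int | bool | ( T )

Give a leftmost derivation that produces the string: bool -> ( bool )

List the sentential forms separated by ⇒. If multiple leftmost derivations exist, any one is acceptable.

T ⇒ T -> T ⇒ bool -> T ⇒ bool -> ( T ) ⇒ bool -> ( bool )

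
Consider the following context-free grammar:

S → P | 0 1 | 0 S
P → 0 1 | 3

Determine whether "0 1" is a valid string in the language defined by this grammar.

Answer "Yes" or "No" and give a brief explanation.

Yes - a valid derivation exists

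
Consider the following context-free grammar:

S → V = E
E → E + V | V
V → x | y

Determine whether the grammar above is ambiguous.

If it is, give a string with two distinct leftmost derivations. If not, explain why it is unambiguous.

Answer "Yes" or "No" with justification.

No - the grammar is unambiguous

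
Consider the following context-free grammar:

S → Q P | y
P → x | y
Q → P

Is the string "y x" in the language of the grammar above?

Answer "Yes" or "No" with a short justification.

Yes - a valid derivation exists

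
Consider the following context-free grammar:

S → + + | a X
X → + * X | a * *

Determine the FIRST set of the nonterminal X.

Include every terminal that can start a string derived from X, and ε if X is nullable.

We compute FIRST(X) using the standard algorithm.
FIRST(S) = {+, a}
FIRST(X) = {+, a}
Therefore, FIRST(X) = {+, a}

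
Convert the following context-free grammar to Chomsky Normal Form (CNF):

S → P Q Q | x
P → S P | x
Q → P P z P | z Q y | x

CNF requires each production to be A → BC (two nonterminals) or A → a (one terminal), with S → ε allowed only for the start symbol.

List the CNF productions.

S → x; P → x; TZ → z; TY → y; Q → x; S → P X0; X0 → Q Q; P → S P; Q → P X1; X1 → P X2; X2 → TZ P; Q → TZ X3; X3 → Q TY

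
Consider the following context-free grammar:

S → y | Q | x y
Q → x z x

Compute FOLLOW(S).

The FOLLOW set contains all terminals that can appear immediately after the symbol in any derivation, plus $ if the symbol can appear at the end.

We compute FOLLOW(S) using the standard algorithm.
FOLLOW(S) starts with {$}.
FIRST(Q) = {x}
FIRST(S) = {x, y}
FOLLOW(Q) = {$}
FOLLOW(S) = {$}
Therefore, FOLLOW(S) = {$}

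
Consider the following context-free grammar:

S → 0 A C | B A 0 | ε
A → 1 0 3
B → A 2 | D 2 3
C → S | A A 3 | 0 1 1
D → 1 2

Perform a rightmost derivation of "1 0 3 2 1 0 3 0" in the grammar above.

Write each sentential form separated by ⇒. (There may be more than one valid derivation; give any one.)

S ⇒ B A 0 ⇒ B 1 0 3 0 ⇒ A 2 1 0 3 0 ⇒ 1 0 3 2 1 0 3 0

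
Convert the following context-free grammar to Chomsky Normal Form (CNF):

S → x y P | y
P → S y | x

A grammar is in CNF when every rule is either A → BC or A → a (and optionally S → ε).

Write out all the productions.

TX → x; TY → y; S → y; P → x; S → TX X0; X0 → TY P; P → S TY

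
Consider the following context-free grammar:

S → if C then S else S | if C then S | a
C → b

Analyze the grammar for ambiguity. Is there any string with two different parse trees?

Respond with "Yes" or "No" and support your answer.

Yes - the string 'if b then if b then if b then a else a' has two distinct parse trees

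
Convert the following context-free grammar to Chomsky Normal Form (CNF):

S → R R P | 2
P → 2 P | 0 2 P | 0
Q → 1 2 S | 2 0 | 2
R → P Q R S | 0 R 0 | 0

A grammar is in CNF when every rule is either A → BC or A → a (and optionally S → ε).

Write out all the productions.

S → 2; T2 → 2; T0 → 0; P → 0; T1 → 1; Q → 2; R → 0; S → R X0; X0 → R P; P → T2 P; P → T0 X1; X1 → T2 P; Q → T1 X2; X2 → T2 S; Q → T2 T0; R → P X3; X3 → Q X4; X4 → R S; R → T0 X5; X5 → R T0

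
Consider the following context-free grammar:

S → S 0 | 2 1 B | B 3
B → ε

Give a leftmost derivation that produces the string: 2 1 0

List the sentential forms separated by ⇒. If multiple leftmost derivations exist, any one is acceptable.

S ⇒ S 0 ⇒ 2 1 B 0 ⇒ 2 1 0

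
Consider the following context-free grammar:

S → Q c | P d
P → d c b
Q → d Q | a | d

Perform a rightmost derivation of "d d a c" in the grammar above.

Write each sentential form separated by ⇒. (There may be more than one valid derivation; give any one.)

S ⇒ Q c ⇒ d Q c ⇒ d d Q c ⇒ d d a c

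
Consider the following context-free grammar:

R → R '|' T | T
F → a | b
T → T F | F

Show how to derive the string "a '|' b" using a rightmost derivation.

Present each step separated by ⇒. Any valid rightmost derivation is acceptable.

R ⇒ R '|' T ⇒ R '|' F ⇒ R '|' b ⇒ T '|' b ⇒ F '|' b ⇒ a '|' b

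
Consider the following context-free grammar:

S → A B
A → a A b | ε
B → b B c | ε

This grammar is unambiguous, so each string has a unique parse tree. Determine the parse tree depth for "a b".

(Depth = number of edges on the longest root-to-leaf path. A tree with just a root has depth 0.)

3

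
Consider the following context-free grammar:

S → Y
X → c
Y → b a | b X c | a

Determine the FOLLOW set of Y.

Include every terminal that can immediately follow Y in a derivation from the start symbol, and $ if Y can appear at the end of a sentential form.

We compute FOLLOW(Y) using the standard algorithm.
FOLLOW(S) starts with {$}.
FIRST(S) = {a, b}
FIRST(X) = {c}
FIRST(Y) = {a, b}
FOLLOW(S) = {$}
FOLLOW(X) = {c}
FOLLOW(Y) = {$}
Therefore, FOLLOW(Y) = {$}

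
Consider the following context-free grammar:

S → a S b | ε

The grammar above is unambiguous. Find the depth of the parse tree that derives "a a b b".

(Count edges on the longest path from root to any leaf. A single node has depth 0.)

3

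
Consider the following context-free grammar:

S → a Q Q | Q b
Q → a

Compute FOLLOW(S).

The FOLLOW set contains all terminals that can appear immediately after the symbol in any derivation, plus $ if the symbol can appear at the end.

We compute FOLLOW(S) using the standard algorithm.
FOLLOW(S) starts with {$}.
FIRST(Q) = {a}
FIRST(S) = {a}
FOLLOW(Q) = {$, a, b}
FOLLOW(S) = {$}
Therefore, FOLLOW(S) = {$}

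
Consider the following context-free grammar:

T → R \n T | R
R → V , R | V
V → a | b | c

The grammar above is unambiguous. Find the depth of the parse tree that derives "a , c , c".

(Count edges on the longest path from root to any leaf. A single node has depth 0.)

5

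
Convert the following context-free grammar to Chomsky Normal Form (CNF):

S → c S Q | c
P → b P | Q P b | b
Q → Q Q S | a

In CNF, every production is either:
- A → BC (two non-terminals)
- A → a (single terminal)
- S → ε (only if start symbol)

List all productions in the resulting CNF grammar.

TC → c; S → c; TB → b; P → b; Q → a; S → TC X0; X0 → S Q; P → TB P; P → Q X1; X1 → P TB; Q → Q X2; X2 → Q S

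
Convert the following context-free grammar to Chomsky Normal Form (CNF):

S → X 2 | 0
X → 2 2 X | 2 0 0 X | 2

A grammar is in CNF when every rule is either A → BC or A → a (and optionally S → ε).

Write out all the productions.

T2 → 2; S → 0; T0 → 0; X → 2; S → X T2; X → T2 X0; X0 → T2 X; X → T2 X1; X1 → T0 X2; X2 → T0 X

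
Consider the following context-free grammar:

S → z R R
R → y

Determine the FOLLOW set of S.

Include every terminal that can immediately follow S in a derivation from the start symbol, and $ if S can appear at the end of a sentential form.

We compute FOLLOW(S) using the standard algorithm.
FOLLOW(S) starts with {$}.
FIRST(R) = {y}
FIRST(S) = {z}
FOLLOW(R) = {$, y}
FOLLOW(S) = {$}
Therefore, FOLLOW(S) = {$}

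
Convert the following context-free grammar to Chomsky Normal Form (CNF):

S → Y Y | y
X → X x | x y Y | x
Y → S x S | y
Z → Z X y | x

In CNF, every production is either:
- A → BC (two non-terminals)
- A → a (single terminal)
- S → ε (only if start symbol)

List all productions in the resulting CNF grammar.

S → y; TX → x; TY → y; X → x; Y → y; Z → x; S → Y Y; X → X TX; X → TX X0; X0 → TY Y; Y → S X1; X1 → TX S; Z → Z X2; X2 → X TY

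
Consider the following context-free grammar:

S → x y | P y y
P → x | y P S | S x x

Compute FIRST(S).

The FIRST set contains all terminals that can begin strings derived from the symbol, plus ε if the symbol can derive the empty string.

We compute FIRST(S) using the standard algorithm.
FIRST(P) = {x, y}
FIRST(S) = {x, y}
Therefore, FIRST(S) = {x, y}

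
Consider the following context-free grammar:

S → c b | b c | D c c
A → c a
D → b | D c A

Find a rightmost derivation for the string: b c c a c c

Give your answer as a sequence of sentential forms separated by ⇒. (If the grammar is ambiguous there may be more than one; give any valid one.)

S ⇒ D c c ⇒ D c A c c ⇒ D c c a c c ⇒ b c c a c c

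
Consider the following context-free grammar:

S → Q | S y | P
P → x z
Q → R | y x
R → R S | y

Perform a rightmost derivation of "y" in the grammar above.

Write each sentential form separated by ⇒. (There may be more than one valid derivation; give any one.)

S ⇒ Q ⇒ R ⇒ y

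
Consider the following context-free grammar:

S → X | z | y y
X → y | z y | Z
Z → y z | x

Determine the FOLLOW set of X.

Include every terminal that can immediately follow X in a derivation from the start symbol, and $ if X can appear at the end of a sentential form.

We compute FOLLOW(X) using the standard algorithm.
FOLLOW(S) starts with {$}.
FIRST(S) = {x, y, z}
FIRST(X) = {x, y, z}
FIRST(Z) = {x, y}
FOLLOW(S) = {$}
FOLLOW(X) = {$}
FOLLOW(Z) = {$}
Therefore, FOLLOW(X) = {$}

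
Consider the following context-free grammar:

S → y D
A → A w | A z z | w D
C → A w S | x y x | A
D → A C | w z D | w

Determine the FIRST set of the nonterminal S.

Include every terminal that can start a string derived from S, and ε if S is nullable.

We compute FIRST(S) using the standard algorithm.
FIRST(A) = {w}
FIRST(C) = {w, x}
FIRST(D) = {w}
FIRST(S) = {y}
Therefore, FIRST(S) = {y}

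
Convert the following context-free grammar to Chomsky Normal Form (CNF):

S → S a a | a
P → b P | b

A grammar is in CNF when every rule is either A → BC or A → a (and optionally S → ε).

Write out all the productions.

TA → a; S → a; TB → b; P → b; S → S X0; X0 → TA TA; P → TB P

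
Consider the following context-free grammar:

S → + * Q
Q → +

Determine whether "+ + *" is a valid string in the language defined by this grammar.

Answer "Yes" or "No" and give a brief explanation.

No - no valid derivation exists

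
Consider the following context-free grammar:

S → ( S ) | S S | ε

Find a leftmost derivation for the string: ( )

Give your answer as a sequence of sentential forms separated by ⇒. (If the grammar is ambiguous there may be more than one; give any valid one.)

S ⇒ ( S ) ⇒ ( S S ) ⇒ ( S ) ⇒ ( )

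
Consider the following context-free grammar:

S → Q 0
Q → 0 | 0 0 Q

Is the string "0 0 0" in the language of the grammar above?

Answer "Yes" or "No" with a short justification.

No - no valid derivation exists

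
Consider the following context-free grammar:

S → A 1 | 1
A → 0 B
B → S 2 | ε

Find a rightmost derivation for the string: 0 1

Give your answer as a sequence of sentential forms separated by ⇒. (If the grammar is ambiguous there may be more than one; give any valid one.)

S ⇒ A 1 ⇒ 0 B 1 ⇒ 0 1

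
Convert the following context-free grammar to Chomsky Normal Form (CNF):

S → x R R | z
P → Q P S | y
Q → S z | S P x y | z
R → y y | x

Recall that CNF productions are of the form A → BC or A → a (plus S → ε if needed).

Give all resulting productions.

TX → x; S → z; P → y; TZ → z; TY → y; Q → z; R → x; S → TX X0; X0 → R R; P → Q X1; X1 → P S; Q → S TZ; Q → S X2; X2 → P X3; X3 → TX TY; R → TY TY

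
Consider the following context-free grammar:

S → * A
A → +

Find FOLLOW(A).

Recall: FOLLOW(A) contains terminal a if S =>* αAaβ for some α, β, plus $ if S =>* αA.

We compute FOLLOW(A) using the standard algorithm.
FOLLOW(S) starts with {$}.
FIRST(A) = {+}
FIRST(S) = {*}
FOLLOW(A) = {$}
FOLLOW(S) = {$}
Therefore, FOLLOW(A) = {$}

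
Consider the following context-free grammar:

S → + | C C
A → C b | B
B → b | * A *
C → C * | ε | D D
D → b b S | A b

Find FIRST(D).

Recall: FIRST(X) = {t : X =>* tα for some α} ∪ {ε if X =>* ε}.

We compute FIRST(D) using the standard algorithm.
FIRST(A) = {*, b}
FIRST(B) = {*, b}
FIRST(C) = {*, b, ε}
FIRST(D) = {*, b}
FIRST(S) = {*, +, b, ε}
Therefore, FIRST(D) = {*, b}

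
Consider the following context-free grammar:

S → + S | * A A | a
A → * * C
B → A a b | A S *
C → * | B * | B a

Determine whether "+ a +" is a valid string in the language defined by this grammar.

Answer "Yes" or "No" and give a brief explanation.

No - no valid derivation exists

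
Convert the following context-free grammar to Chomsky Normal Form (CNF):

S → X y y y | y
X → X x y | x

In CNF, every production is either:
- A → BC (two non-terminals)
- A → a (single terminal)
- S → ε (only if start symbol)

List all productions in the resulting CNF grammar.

TY → y; S → y; TX → x; X → x; S → X X0; X0 → TY X1; X1 → TY TY; X → X X2; X2 → TX TY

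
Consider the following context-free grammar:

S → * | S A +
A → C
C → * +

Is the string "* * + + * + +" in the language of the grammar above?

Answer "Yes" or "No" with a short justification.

Yes - a valid derivation exists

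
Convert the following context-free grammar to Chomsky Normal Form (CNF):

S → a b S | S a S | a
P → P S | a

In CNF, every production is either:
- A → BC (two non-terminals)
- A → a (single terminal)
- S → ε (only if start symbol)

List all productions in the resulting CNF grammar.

TA → a; TB → b; S → a; P → a; S → TA X0; X0 → TB S; S → S X1; X1 → TA S; P → P S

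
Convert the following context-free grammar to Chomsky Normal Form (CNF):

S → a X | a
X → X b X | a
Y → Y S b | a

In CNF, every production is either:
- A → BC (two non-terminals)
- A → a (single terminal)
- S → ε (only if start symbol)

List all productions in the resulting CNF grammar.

TA → a; S → a; TB → b; X → a; Y → a; S → TA X; X → X X0; X0 → TB X; Y → Y X1; X1 → S TB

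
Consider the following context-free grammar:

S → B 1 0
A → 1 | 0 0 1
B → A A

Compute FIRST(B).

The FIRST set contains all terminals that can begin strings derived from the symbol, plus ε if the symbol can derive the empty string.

We compute FIRST(B) using the standard algorithm.
FIRST(A) = {0, 1}
FIRST(B) = {0, 1}
FIRST(S) = {0, 1}
Therefore, FIRST(B) = {0, 1}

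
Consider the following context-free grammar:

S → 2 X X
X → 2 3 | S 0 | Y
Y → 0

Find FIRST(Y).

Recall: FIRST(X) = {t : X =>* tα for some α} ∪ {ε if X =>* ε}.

We compute FIRST(Y) using the standard algorithm.
FIRST(S) = {2}
FIRST(X) = {0, 2}
FIRST(Y) = {0}
Therefore, FIRST(Y) = {0}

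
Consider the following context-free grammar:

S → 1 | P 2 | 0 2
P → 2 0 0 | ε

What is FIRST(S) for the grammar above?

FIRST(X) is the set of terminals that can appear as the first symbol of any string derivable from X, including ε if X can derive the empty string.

We compute FIRST(S) using the standard algorithm.
FIRST(P) = {2, ε}
FIRST(S) = {0, 1, 2}
Therefore, FIRST(S) = {0, 1, 2}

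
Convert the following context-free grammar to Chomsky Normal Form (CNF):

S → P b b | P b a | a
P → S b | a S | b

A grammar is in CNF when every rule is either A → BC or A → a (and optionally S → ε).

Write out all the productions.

TB → b; TA → a; S → a; P → b; S → P X0; X0 → TB TB; S → P X1; X1 → TB TA; P → S TB; P → TA S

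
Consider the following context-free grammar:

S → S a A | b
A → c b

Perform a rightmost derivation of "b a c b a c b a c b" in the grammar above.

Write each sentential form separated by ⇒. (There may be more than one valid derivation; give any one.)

S ⇒ S a A ⇒ S a c b ⇒ S a A a c b ⇒ S a c b a c b ⇒ S a A a c b a c b ⇒ S a c b a c b a c b ⇒ b a c b a c b a c b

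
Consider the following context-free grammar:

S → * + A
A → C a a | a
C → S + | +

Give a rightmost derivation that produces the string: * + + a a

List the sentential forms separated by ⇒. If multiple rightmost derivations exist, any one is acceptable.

S ⇒ * + A ⇒ * + C a a ⇒ * + + a a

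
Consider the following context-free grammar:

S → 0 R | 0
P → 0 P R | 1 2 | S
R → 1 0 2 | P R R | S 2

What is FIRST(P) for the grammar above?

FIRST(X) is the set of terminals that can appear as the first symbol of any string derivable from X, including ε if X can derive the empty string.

We compute FIRST(P) using the standard algorithm.
FIRST(P) = {0, 1}
FIRST(R) = {0, 1}
FIRST(S) = {0}
Therefore, FIRST(P) = {0, 1}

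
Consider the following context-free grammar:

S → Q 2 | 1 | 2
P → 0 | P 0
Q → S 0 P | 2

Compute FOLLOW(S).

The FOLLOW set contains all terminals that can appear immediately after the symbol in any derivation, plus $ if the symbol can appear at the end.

We compute FOLLOW(S) using the standard algorithm.
FOLLOW(S) starts with {$}.
FIRST(P) = {0}
FIRST(Q) = {1, 2}
FIRST(S) = {1, 2}
FOLLOW(P) = {0, 2}
FOLLOW(Q) = {2}
FOLLOW(S) = {$, 0}
Therefore, FOLLOW(S) = {$, 0}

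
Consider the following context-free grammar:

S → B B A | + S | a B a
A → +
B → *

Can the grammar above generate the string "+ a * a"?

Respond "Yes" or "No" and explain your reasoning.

Yes - a valid derivation exists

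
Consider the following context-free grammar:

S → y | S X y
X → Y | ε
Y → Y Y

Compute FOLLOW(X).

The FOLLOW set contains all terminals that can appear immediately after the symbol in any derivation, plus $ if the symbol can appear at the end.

We compute FOLLOW(X) using the standard algorithm.
FOLLOW(S) starts with {$}.
FIRST(S) = {y}
FIRST(X) = {ε}
FIRST(Y) = {}
FOLLOW(S) = {$, y}
FOLLOW(X) = {y}
FOLLOW(Y) = {y}
Therefore, FOLLOW(X) = {y}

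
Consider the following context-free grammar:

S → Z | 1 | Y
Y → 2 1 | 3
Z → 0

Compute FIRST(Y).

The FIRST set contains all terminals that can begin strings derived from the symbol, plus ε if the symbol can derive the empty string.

We compute FIRST(Y) using the standard algorithm.
FIRST(S) = {0, 1, 2, 3}
FIRST(Y) = {2, 3}
FIRST(Z) = {0}
Therefore, FIRST(Y) = {2, 3}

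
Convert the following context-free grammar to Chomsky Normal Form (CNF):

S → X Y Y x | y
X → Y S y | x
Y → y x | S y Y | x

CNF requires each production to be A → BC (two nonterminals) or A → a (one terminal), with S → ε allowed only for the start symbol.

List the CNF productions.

TX → x; S → y; TY → y; X → x; Y → x; S → X X0; X0 → Y X1; X1 → Y TX; X → Y X2; X2 → S TY; Y → TY TX; Y → S X3; X3 → TY Y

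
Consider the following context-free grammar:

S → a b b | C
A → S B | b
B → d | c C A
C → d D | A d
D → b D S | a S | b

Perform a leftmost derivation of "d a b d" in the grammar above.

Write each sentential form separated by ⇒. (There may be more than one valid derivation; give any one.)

S ⇒ C ⇒ d D ⇒ d a S ⇒ d a C ⇒ d a A d ⇒ d a b d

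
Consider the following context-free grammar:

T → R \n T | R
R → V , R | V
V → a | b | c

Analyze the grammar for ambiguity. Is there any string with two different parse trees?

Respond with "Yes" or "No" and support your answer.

No - the grammar is unambiguous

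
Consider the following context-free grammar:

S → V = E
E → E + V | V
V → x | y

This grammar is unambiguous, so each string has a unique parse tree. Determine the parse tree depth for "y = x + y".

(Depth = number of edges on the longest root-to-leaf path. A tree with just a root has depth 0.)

4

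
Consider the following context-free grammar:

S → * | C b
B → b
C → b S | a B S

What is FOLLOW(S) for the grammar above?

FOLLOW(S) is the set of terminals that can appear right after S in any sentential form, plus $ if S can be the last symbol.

We compute FOLLOW(S) using the standard algorithm.
FOLLOW(S) starts with {$}.
FIRST(B) = {b}
FIRST(C) = {a, b}
FIRST(S) = {*, a, b}
FOLLOW(B) = {*, a, b}
FOLLOW(C) = {b}
FOLLOW(S) = {$, b}
Therefore, FOLLOW(S) = {$, b}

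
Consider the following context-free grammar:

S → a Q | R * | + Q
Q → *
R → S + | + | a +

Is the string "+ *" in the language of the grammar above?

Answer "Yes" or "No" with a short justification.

Yes - a valid derivation exists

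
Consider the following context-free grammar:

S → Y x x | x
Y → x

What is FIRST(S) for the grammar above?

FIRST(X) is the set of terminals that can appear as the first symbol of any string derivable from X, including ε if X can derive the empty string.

We compute FIRST(S) using the standard algorithm.
FIRST(S) = {x}
FIRST(Y) = {x}
Therefore, FIRST(S) = {x}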